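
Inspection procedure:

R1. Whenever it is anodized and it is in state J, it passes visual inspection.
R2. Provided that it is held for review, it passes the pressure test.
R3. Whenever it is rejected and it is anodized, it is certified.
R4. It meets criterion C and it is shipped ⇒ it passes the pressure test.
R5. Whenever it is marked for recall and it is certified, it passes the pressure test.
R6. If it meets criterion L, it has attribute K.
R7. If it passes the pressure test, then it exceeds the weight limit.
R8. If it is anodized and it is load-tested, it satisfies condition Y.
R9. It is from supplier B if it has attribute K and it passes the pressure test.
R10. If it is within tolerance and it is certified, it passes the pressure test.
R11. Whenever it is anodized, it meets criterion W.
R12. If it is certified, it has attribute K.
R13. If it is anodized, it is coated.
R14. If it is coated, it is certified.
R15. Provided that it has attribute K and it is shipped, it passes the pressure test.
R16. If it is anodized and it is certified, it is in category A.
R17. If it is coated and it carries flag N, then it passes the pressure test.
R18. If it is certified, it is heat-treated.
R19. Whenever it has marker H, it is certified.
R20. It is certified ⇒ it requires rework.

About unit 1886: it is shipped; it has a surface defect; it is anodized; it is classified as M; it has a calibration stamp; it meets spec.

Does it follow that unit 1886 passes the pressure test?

By R13 (it is anodized): it is coated.
By R14 (it is coated): it is certified.
By R12 (it is certified): it has attribute K.
By R15 (it has attribute K, it is shipped): it passes the pressure test.

Yes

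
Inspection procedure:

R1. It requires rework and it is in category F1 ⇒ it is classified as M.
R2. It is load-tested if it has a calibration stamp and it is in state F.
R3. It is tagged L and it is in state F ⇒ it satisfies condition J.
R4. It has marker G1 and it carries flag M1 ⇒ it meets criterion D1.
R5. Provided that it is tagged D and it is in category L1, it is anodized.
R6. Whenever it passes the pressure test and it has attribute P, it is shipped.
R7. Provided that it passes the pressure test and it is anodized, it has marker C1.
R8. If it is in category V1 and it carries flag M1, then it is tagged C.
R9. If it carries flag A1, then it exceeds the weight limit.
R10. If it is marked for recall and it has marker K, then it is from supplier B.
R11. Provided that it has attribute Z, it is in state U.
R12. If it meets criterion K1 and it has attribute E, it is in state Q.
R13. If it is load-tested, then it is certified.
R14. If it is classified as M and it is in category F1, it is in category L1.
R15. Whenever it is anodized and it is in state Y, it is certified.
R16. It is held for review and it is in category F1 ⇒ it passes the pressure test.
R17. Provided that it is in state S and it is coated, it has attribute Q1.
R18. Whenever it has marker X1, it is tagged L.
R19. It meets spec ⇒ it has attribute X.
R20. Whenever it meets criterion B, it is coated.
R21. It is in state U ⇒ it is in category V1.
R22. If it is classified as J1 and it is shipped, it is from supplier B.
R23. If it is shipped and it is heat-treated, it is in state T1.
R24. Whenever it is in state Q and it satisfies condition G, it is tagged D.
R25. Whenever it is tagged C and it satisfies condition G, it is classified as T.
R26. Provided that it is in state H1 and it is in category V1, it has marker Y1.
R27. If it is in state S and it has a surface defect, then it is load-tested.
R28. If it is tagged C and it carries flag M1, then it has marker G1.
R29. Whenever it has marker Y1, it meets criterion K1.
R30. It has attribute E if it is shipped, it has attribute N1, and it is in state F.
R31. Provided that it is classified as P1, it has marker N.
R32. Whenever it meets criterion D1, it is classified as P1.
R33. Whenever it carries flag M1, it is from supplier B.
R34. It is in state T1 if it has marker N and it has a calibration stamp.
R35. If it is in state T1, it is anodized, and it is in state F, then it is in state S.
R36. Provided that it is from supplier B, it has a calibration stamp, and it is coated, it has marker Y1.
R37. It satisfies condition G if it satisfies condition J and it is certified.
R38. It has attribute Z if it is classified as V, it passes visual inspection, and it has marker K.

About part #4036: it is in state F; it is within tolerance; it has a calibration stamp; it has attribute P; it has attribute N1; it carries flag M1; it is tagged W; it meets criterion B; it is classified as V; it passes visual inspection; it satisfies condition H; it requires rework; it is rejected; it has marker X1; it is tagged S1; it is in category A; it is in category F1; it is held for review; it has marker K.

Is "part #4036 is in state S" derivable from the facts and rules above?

Yes

By R1 (it requires rework, it is in category F1): it is classified as M.
By R2 (it has a calibration stamp, it is in state F): it is load-tested.
By R13 (it is load-tested): it is certified.
By R14 (it is classified as M, it is in category F1): it is in category L1.
By R16 (it is held for review, it is in category F1): it passes the pressure test.
By R18 (it has marker X1): it is tagged L.
By R20 (it meets criterion B): it is coated.
By R33 (it carries flag M1): it is from supplier B.
By R36 (it is from supplier B, it has a calibration stamp, it is coated): it has marker Y1.
By R38 (it is classified as V, it passes visual inspection, it has marker K): it has attribute Z.
By R3 (it is tagged L, it is in state F): it satisfies condition J.
By R6 (it passes the pressure test, it has attribute P): it is shipped.
By R11 (it has attribute Z): it is in state U.
By R21 (it is in state U): it is in category V1.
By R29 (it has marker Y1): it meets criterion K1.
By R30 (it is shipped, it has attribute N1, it is in state F): it has attribute E.
By R37 (it satisfies condition J, it is certified): it satisfies condition G.
By R8 (it is in category V1, it carries flag M1): it is tagged C.
By R12 (it meets criterion K1, it has attribute E): it is in state Q.
By R24 (it is in state Q, it satisfies condition G): it is tagged D.
By R28 (it is tagged C, it carries flag M1): it has marker G1.
By R4 (it has marker G1, it carries flag M1): it meets criterion D1.
By R5 (it is tagged D, it is in category L1): it is anodized.
By R32 (it meets criterion D1): it is classified as P1.
By R31 (it is classified as P1): it has marker N.
By R34 (it has marker N, it has a calibration stamp): it is in state T1.
By R35 (it is in state T1, it is anodized, it is in state F): it is in state S.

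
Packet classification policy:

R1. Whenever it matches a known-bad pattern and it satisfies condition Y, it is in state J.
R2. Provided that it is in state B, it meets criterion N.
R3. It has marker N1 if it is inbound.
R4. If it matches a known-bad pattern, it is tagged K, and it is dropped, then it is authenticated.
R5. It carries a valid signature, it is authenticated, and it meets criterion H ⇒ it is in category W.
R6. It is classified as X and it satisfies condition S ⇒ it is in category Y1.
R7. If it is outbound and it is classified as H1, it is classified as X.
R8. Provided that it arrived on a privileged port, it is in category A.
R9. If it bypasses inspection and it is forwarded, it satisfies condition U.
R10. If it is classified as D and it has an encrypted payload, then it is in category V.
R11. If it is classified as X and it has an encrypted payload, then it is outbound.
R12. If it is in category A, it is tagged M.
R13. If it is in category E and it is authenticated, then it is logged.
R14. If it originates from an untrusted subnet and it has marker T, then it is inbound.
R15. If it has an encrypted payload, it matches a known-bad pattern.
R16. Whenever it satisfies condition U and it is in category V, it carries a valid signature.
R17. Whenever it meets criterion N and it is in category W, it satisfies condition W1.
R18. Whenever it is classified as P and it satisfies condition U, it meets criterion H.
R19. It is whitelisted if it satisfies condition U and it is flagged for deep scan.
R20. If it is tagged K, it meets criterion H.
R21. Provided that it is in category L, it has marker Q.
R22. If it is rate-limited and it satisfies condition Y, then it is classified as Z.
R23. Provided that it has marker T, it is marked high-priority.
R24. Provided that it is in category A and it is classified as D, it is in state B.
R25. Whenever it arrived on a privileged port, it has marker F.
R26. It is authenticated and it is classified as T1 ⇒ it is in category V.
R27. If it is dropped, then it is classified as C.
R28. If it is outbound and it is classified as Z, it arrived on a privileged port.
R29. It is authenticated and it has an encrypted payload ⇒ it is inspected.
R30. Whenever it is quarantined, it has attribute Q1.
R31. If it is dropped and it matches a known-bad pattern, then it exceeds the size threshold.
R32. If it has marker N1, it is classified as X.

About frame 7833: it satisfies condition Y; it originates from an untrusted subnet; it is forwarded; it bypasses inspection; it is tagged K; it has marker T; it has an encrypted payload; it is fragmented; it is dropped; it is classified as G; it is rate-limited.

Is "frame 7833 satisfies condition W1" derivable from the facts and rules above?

Forward chaining from the given facts derives: satisfies condition U, is inbound, matches a known-bad pattern, meets criterion H, is classified as Z, is marked high-priority, is classified as C, exceeds the size threshold, is in state J, has marker N1, is authenticated, is inspected, is classified as X, is outbound, arrived on a privileged port, is in category A, is tagged M, has marker F.
The only rule concluding "it satisfies condition W1" is R17, which needs "it meets criterion N"; that is never established.

No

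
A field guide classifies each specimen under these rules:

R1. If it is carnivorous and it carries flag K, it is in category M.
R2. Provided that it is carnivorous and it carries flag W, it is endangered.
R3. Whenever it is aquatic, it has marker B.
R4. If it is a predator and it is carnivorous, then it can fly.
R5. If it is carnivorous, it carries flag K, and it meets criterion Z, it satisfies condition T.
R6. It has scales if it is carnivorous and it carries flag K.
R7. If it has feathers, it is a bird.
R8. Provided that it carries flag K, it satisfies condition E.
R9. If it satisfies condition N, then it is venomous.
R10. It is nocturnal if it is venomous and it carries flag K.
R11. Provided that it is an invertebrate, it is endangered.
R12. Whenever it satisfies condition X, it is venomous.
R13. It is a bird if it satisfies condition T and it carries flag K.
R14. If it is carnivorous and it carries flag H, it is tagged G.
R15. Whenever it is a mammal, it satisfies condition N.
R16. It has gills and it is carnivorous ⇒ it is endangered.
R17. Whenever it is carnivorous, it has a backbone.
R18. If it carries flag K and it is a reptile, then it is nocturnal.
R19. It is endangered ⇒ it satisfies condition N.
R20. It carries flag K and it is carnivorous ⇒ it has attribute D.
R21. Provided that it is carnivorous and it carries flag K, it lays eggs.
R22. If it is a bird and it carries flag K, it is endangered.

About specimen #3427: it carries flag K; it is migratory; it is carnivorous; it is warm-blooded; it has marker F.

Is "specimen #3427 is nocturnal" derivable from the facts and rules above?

Forward chaining from the given facts derives: is in category M, has scales, satisfies condition E, has a backbone, has attribute D, lays eggs.
Rules concluding "it is nocturnal": R10 needs "it is venomous"; R18 needs "it is a reptile" — none of these are established.

No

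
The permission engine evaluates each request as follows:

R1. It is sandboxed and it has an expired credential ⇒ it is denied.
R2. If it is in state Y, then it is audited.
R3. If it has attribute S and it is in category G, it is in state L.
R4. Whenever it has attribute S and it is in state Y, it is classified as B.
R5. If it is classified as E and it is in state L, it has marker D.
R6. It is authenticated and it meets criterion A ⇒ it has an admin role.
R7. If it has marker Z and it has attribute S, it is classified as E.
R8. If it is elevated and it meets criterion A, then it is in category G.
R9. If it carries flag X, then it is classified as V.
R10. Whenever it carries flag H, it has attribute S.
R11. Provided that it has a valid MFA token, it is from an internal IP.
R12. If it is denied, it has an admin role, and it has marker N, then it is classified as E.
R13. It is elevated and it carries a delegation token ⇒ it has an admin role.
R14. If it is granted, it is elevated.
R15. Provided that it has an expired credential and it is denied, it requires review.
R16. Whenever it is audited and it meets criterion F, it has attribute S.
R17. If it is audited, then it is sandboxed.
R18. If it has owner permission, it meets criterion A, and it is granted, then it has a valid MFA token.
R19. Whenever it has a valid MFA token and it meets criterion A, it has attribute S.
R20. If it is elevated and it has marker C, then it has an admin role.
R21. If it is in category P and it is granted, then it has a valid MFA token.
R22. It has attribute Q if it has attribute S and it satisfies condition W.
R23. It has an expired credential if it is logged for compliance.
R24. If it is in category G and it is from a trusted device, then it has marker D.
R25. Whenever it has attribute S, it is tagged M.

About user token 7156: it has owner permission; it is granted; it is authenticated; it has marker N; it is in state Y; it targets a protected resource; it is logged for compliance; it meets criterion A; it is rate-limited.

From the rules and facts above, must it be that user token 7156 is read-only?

Forward chaining from the given facts derives: is audited, has an admin role, is elevated, is sandboxed, has a valid MFA token, has attribute S, has an expired credential, is tagged M, is denied, is classified as B, is in category G, is from an internal IP, is classified as E, requires review, is in state L, has marker D.
No rule has "it is read-only" as its conclusion, and it is not among the given facts.

No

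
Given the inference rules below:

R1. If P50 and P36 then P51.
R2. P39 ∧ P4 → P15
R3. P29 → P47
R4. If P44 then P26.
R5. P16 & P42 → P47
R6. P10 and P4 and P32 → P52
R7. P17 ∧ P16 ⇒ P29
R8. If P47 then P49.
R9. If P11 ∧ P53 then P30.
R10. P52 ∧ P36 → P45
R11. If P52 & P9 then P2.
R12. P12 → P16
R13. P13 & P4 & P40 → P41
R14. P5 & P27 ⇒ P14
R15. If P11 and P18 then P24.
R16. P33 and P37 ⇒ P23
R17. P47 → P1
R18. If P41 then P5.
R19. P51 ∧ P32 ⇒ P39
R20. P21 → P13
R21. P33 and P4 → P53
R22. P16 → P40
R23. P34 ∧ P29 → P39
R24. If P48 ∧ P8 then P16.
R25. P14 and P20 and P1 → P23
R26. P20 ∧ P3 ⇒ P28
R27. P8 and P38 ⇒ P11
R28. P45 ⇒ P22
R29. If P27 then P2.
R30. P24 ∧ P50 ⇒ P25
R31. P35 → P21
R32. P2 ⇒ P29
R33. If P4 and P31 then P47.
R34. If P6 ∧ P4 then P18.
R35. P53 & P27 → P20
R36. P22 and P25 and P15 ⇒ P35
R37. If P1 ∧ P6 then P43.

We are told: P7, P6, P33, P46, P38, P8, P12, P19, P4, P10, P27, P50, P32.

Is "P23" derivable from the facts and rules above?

No

Forward chaining from the given facts derives: P52, P16, P53, P40, P11, P2, P29, P18, P20, P47, P49, P30, P24, P1, P25, P43.
Rules concluding P23: R16 needs P37; R25 needs P14 — none of these are established.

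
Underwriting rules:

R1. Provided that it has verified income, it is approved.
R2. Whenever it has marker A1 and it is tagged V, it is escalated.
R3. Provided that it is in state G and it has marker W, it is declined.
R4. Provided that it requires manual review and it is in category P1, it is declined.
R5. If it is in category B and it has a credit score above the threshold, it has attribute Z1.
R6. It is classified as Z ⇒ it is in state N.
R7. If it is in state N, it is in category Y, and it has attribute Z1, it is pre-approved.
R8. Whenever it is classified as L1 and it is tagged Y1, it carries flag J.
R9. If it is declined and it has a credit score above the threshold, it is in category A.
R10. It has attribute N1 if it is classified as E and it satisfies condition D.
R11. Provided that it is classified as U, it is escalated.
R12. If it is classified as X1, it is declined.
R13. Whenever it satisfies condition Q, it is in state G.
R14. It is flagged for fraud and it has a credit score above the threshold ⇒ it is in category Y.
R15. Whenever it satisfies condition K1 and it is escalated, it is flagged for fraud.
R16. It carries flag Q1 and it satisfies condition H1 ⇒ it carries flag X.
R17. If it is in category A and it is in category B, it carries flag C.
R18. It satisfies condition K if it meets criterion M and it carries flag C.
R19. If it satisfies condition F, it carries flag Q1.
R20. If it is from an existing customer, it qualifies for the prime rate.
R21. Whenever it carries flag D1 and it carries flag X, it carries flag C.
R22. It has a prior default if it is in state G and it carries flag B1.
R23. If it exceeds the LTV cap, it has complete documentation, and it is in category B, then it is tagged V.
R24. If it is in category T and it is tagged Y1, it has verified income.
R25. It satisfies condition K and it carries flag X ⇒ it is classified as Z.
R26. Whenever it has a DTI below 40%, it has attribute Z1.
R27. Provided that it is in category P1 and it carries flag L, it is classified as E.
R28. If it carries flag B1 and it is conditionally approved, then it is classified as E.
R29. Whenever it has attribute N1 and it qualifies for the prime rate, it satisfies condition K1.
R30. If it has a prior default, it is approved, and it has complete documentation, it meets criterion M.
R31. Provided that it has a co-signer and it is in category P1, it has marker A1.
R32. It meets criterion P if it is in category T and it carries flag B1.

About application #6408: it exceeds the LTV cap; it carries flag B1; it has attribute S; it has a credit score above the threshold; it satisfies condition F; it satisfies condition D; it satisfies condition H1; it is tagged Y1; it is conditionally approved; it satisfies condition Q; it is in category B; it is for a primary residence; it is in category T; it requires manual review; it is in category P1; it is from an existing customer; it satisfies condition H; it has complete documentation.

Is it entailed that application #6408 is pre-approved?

No

Forward chaining from the given facts derives: is declined, has attribute Z1, is in category A, is in state G, carries flag C, carries flag Q1, qualifies for the prime rate, has a prior default, is tagged V, has verified income, is classified as E, meets criterion P, is approved, has attribute N1, carries flag X, satisfies condition K1, meets criterion M, satisfies condition K, is classified as Z, is in state N.
The only rule concluding "it is pre-approved" is R7, which needs "it is in category Y"; that is never established.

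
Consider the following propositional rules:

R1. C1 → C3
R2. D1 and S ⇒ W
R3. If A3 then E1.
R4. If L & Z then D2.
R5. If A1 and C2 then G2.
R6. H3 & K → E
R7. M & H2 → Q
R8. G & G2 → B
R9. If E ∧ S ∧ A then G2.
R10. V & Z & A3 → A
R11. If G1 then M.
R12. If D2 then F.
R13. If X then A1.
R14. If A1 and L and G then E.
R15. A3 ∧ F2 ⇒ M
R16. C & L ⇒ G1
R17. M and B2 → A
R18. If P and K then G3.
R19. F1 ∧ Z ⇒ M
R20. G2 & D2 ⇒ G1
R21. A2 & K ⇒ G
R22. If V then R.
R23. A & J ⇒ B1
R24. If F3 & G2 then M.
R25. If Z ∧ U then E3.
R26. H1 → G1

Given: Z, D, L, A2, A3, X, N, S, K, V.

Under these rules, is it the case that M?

D2  (by R4: L, Z)
A  (by R10: V, Z, A3)
A1  (by R13: X)
G  (by R21: A2, K)
E  (by R14: A1, L, G)
G2  (by R9: E, S, A)
G1  (by R20: G2, D2)
M  (by R11: G1)

Yes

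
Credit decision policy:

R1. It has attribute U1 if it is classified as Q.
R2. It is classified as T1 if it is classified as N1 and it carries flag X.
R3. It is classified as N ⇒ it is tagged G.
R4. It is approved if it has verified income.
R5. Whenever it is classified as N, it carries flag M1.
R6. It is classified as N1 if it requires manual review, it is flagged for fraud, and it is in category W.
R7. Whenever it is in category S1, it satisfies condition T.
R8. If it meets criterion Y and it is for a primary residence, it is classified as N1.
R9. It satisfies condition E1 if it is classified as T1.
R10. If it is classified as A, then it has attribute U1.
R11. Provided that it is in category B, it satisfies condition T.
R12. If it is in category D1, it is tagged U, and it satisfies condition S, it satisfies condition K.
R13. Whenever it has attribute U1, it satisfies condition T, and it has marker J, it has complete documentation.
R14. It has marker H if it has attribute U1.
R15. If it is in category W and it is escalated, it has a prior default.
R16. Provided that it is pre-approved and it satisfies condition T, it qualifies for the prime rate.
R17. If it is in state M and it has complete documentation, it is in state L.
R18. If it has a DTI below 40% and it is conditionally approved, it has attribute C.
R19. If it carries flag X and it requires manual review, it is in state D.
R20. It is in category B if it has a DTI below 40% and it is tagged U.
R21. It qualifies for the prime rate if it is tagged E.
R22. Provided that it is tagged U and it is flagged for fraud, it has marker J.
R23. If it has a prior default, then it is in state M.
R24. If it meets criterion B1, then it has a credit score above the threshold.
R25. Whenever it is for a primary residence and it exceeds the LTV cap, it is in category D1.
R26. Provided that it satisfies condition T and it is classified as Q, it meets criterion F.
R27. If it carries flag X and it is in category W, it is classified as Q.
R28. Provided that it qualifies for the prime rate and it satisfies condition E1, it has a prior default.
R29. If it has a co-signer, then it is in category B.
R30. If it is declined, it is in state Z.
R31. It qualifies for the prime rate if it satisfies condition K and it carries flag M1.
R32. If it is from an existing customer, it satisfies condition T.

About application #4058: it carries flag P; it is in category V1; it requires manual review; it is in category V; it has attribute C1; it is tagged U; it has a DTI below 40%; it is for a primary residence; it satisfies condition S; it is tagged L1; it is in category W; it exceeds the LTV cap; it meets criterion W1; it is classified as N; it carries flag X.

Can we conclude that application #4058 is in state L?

Forward chaining from the given facts derives: is tagged G, carries flag M1, is in state D, is in category B, is in category D1, is classified as Q, has attribute U1, satisfies condition T, satisfies condition K, has marker H, meets criterion F, qualifies for the prime rate.
The only rule concluding "it is in state L" is R17, which needs "it is in state M"; that is never established.

No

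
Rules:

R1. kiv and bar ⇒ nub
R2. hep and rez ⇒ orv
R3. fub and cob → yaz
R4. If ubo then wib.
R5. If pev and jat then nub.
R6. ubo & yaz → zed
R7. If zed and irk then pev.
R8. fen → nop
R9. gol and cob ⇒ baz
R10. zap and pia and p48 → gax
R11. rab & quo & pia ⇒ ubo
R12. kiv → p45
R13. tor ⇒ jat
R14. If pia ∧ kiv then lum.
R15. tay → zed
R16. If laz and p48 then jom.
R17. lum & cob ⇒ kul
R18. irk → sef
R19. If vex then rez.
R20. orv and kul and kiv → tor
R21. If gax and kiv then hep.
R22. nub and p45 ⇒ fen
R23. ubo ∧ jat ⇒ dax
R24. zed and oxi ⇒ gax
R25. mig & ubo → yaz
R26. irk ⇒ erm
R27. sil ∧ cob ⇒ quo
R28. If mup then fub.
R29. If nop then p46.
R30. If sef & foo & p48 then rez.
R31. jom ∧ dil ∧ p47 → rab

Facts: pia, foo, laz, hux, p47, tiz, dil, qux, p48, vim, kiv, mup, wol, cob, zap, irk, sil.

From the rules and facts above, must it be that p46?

Yes

gax  (by R10: zap, pia, p48)
p45  (by R12: kiv)
lum  (by R14: pia, kiv)
jom  (by R16: laz, p48)
kul  (by R17: lum, cob)
sef  (by R18: irk)
hep  (by R21: gax, kiv)
quo  (by R27: sil, cob)
fub  (by R28: mup)
rez  (by R30: sef, foo, p48)
rab  (by R31: jom, dil, p47)
orv  (by R2: hep, rez)
yaz  (by R3: fub, cob)
ubo  (by R11: rab, quo, pia)
tor  (by R20: orv, kul, kiv)
zed  (by R6: ubo, yaz)
pev  (by R7: zed, irk)
jat  (by R13: tor)
nub  (by R5: pev, jat)
fen  (by R22: nub, p45)
nop  (by R8: fen)
p46  (by R29: nop)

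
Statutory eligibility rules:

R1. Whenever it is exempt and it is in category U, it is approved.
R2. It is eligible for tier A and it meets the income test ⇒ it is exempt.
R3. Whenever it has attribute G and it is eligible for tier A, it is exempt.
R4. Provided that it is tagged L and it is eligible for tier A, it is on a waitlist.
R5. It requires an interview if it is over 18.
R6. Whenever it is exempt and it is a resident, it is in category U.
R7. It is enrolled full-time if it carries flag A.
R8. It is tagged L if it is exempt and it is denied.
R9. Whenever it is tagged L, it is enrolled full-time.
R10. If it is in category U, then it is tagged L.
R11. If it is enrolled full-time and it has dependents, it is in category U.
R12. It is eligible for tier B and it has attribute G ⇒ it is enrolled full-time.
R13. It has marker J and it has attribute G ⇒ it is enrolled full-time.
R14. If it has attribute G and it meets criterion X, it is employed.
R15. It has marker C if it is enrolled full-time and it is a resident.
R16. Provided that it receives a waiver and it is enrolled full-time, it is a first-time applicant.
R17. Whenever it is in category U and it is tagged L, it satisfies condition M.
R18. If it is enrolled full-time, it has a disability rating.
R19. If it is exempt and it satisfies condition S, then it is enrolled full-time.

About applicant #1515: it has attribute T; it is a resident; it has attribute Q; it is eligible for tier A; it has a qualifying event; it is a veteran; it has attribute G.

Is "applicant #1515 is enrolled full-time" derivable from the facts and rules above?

By R3 (it has attribute G, it is eligible for tier A): it is exempt.
By R6 (it is exempt, it is a resident): it is in category U.
By R10 (it is in category U): it is tagged L.
By R9 (it is tagged L): it is enrolled full-time.

Yes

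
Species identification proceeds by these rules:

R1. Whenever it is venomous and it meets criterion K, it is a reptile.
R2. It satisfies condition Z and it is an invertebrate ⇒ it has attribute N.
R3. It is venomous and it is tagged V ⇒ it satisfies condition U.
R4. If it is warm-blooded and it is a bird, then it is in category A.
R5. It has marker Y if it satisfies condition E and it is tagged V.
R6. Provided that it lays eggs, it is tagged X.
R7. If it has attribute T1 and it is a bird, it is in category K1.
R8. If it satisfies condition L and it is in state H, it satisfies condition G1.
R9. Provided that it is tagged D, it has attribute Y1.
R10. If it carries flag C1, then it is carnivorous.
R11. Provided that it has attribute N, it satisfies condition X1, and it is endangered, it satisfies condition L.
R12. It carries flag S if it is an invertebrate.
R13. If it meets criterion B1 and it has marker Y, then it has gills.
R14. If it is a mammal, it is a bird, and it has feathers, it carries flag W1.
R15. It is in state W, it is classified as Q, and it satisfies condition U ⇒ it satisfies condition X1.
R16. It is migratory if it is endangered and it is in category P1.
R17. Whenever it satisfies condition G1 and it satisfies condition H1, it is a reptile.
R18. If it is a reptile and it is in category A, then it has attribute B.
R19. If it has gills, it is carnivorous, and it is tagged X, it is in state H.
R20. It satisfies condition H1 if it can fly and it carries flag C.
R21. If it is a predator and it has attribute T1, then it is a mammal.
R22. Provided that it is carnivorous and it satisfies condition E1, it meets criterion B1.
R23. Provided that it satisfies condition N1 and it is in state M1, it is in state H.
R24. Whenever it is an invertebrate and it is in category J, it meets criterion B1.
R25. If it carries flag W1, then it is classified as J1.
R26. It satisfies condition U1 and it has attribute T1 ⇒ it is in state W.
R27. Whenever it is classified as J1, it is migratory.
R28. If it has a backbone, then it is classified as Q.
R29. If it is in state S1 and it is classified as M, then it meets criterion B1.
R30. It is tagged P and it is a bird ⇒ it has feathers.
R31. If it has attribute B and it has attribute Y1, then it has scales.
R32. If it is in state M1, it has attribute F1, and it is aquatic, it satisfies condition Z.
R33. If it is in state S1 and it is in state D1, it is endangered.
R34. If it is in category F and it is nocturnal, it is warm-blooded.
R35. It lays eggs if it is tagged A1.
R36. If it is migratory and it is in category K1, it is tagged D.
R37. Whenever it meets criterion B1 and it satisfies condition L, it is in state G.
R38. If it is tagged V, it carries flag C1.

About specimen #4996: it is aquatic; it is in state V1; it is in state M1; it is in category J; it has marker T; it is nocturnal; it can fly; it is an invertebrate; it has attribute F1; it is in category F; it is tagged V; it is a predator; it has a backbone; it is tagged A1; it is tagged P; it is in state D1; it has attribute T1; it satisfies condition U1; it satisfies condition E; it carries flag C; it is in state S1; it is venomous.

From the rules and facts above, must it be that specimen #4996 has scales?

Forward chaining from the given facts derives: satisfies condition U, has marker Y, carries flag S, satisfies condition H1, is a mammal, meets criterion B1, is in state W, is classified as Q, satisfies condition Z, is endangered, is warm-blooded, lays eggs, carries flag C1, has attribute N, is tagged X, is carnivorous, has gills, satisfies condition X1, is in state H, satisfies condition L, is in state G, satisfies condition G1, is a reptile.
The only rule concluding "it has scales" is R31, which needs "it has attribute B"; that is never established.

No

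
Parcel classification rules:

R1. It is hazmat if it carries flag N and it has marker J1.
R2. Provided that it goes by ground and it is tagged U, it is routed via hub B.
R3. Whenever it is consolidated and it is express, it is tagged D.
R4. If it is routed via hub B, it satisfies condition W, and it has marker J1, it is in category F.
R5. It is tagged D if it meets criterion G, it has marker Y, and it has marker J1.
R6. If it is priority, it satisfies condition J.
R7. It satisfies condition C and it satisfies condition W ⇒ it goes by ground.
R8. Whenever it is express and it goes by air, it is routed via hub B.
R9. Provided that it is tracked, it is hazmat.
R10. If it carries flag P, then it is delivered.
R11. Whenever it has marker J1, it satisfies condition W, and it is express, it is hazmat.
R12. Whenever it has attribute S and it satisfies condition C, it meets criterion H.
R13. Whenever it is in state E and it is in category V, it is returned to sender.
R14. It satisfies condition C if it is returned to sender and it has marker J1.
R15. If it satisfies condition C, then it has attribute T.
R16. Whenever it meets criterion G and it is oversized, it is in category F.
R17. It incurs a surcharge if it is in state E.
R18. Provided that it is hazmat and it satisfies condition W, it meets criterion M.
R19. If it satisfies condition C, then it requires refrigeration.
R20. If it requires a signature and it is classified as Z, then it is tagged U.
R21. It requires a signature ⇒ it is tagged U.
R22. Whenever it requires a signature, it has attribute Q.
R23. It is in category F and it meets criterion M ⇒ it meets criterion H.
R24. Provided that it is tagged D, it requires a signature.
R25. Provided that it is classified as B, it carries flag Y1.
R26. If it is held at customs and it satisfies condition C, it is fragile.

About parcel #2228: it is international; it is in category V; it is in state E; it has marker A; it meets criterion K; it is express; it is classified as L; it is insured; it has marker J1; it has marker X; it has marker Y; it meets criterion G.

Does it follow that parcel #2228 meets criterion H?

No

Forward chaining from the given facts derives: is tagged D, is returned to sender, satisfies condition C, has attribute T, incurs a surcharge, requires refrigeration, requires a signature, is tagged U, has attribute Q.
Rules concluding "it meets criterion H": R12 needs "it has attribute S"; R23 needs "it is in category F" — none of these are established.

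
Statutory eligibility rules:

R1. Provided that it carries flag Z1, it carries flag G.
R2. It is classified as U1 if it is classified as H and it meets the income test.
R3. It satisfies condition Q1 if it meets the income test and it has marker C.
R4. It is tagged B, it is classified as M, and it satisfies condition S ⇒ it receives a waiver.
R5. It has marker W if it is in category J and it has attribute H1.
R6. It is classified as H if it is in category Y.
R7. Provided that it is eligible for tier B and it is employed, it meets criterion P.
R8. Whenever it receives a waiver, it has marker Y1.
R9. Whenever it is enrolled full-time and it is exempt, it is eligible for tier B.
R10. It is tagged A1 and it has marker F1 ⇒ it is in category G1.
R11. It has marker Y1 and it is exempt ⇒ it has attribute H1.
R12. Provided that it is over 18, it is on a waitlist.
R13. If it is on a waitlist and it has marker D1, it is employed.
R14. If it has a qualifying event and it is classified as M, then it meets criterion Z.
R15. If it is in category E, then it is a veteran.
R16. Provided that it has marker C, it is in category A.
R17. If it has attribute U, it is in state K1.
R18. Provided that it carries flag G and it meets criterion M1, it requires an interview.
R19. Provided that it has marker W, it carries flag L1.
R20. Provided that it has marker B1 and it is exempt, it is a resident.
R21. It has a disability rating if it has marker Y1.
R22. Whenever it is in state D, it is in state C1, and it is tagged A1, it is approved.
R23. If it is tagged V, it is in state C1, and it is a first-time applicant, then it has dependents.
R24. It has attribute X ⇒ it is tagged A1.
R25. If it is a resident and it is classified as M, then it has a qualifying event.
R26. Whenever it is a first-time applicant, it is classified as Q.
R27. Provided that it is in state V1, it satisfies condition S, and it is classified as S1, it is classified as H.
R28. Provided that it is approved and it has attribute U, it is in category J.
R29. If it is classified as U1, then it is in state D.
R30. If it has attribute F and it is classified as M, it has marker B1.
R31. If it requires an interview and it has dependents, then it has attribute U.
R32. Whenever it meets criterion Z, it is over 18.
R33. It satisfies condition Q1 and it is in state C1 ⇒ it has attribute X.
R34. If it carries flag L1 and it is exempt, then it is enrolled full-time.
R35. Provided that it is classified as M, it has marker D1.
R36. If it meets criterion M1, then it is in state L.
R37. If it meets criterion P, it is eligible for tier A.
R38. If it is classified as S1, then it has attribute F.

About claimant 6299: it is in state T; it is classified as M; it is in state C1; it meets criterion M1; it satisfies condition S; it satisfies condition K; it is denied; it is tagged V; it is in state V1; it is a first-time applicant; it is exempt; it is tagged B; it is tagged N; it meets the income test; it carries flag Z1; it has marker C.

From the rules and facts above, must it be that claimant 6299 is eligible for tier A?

Forward chaining from the given facts derives: carries flag G, satisfies condition Q1, receives a waiver, has marker Y1, has attribute H1, is in category A, requires an interview, has a disability rating, has dependents, is classified as Q, has attribute U, has attribute X, has marker D1, is in state L, is in state K1, is tagged A1.
The only rule concluding "it is eligible for tier A" is R37, which needs "it meets criterion P"; that is never established.

No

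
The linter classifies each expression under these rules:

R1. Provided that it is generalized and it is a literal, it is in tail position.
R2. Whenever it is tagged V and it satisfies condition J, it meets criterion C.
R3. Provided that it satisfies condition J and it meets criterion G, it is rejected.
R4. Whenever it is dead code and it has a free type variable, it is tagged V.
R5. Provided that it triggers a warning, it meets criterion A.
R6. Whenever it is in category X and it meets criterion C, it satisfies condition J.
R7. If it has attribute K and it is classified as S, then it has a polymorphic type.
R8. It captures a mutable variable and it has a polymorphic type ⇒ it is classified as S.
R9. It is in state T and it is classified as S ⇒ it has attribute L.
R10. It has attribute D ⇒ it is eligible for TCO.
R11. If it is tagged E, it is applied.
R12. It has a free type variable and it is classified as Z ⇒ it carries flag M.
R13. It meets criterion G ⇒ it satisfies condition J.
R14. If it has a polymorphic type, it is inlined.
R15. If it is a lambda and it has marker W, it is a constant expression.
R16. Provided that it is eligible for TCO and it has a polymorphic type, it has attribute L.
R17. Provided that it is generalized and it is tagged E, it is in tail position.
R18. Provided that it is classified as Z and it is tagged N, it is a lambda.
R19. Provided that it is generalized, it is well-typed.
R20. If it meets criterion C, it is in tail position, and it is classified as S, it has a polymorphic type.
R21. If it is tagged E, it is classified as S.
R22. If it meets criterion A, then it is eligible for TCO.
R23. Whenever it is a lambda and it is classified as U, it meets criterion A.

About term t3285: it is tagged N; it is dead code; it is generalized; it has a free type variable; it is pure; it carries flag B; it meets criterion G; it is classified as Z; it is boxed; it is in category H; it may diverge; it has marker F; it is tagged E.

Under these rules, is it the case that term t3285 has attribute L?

No

Forward chaining from the given facts derives: is tagged V, is applied, carries flag M, satisfies condition J, is in tail position, is a lambda, is well-typed, is classified as S, meets criterion C, is rejected, has a polymorphic type, is inlined.
Rules concluding "it has attribute L": R9 needs "it is in state T"; R16 needs "it is eligible for TCO" — none of these are established.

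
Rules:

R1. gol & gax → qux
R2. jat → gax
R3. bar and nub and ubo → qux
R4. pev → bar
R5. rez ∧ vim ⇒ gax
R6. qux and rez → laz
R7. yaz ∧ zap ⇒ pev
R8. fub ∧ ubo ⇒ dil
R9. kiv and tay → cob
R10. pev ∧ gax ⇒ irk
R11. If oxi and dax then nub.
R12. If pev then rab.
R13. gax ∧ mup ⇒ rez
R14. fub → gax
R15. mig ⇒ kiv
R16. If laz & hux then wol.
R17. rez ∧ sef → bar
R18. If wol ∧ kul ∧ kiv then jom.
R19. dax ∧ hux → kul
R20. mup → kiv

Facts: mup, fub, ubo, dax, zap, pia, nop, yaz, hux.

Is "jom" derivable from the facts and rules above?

No

Forward chaining from the given facts derives: pev, dil, rab, gax, kul, kiv, bar, irk, rez.
The only rule concluding jom is R18, which needs wol; that is never established.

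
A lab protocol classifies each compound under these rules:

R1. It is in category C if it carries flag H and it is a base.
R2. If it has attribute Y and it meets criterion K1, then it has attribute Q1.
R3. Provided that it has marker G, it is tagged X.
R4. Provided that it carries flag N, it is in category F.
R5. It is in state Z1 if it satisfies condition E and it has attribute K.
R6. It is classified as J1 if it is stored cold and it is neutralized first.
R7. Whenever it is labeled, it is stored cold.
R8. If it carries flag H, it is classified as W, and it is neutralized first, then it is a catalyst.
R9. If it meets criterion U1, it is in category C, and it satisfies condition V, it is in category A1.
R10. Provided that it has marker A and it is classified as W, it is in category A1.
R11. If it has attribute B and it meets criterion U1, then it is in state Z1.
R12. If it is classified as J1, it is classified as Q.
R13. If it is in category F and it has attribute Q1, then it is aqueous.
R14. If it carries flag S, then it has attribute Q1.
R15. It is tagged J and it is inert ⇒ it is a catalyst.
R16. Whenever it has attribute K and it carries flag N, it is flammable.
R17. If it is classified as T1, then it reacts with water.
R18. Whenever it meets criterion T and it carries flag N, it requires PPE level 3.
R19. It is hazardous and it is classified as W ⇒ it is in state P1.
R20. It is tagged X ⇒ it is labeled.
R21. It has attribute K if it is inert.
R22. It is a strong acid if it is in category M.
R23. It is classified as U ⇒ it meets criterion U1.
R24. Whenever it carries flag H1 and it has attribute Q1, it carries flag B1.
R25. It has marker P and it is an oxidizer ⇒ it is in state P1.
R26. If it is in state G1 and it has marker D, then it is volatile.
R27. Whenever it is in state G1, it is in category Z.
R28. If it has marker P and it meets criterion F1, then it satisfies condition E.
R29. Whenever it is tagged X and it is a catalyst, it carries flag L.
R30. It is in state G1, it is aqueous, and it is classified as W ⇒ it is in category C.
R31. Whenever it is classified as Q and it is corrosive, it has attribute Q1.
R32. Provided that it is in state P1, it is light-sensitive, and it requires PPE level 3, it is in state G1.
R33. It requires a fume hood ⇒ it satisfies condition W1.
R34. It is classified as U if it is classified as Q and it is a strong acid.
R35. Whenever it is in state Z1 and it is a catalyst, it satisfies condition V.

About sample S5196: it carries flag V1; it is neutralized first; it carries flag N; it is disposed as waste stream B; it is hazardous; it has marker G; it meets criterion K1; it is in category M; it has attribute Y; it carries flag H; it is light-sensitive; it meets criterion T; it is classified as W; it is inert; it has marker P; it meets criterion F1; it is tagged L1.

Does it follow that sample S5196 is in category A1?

Yes

By R2 (it has attribute Y, it meets criterion K1): it has attribute Q1.
By R3 (it has marker G): it is tagged X.
By R4 (it carries flag N): it is in category F.
By R8 (it carries flag H, it is classified as W, it is neutralized first): it is a catalyst.
By R13 (it is in category F, it has attribute Q1): it is aqueous.
By R18 (it meets criterion T, it carries flag N): it requires PPE level 3.
By R19 (it is hazardous, it is classified as W): it is in state P1.
By R20 (it is tagged X): it is labeled.
By R21 (it is inert): it has attribute K.
By R22 (it is in category M): it is a strong acid.
By R28 (it has marker P, it meets criterion F1): it satisfies condition E.
By R32 (it is in state P1, it is light-sensitive, it requires PPE level 3): it is in state G1.
By R5 (it satisfies condition E, it has attribute K): it is in state Z1.
By R7 (it is labeled): it is stored cold.
By R30 (it is in state G1, it is aqueous, it is classified as W): it is in category C.
By R35 (it is in state Z1, it is a catalyst): it satisfies condition V.
By R6 (it is stored cold, it is neutralized first): it is classified as J1.
By R12 (it is classified as J1): it is classified as Q.
By R34 (it is classified as Q, it is a strong acid): it is classified as U.
By R23 (it is classified as U): it meets criterion U1.
By R9 (it meets criterion U1, it is in category C, it satisfies condition V): it is in category A1.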